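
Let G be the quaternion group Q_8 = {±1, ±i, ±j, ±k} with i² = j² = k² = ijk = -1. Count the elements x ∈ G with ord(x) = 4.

6

The elements of order 4 are: i, -i, j, -j, k, -k.
That's 6.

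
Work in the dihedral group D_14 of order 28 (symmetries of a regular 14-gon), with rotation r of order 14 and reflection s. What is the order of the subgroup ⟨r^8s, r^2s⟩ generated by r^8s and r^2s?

14

|⟨r^8s⟩| = 2 and |⟨r^2s⟩| = 2, so |H| is a multiple of lcm(2, 2) = 2 and divides |G| = 28.
Closing under the operation: H = {e, r^2, r^4, r^6, r^8, r^10, r^12, s, r^2s, r^4s, r^6s, r^8s, r^10s, r^12s}, so |H| = 14.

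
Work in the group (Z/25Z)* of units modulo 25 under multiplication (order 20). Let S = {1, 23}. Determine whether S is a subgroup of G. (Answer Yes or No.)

No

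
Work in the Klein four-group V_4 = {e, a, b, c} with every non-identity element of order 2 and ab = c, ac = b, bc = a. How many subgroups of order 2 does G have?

|G| = 4 and 2 | 4, so subgroups of order 2 are possible by Lagrange.
The subgroups of order 2 are: {e, a}; {e, b}; {e, c}.
So G has 3 subgroups of order 2.

3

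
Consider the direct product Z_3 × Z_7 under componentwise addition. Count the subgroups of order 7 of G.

|G| = 21 and 7 | 21, so subgroups of order 7 are possible by Lagrange.
The subgroups of order 7 are: {(0,0), (0,1), (0,2), (0,3), (0,4), (0,5), (0,6)}.
So G has 1 subgroup of order 7.

1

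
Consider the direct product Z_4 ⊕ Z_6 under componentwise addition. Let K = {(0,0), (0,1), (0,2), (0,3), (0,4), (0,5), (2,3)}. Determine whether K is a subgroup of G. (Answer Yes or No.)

No

|K| = 7 does not divide |G| = 24, so by Lagrange K is not a subgroup.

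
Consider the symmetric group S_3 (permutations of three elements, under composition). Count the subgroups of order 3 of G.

1

|G| = 6 and 3 | 6, so subgroups of order 3 are possible by Lagrange.
The subgroups of order 3 are: {e, (1 2 3), (1 3 2)}.
So G has 1 subgroup of order 3.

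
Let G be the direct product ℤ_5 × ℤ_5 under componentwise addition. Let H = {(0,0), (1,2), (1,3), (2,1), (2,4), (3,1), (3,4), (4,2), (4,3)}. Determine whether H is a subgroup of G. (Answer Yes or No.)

No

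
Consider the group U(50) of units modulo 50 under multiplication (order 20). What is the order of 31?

5

Compute successive powers of 31 mod 50: 31, 11, 41, 21, 1; 31^5 ≡ 1 (mod 50).
So |⟨31⟩| = 5.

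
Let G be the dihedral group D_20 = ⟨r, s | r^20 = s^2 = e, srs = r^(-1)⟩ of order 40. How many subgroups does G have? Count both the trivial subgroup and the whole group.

|G| = 40, so by Lagrange every subgroup order divides 40. Divisors: 1, 2, 4, 5, 8, 10, 20, 40.
Subgroups by order — order 1: 1; order 2: 21; order 4: 11; order 5: 1; order 8: 5; order 10: 5; order 20: 3; order 40: 1.
Total: 1 + 21 + 11 + 1 + 5 + 5 + 3 + 1 = 48.

48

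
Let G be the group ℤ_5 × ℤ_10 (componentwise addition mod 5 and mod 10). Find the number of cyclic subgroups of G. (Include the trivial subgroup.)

14

Each element a generates a cyclic subgroup ⟨a⟩; distinct elements may generate the same one (a cyclic group of order d has φ(d) generators).
Cyclic subgroups by order — order 1: 1; order 2: 1; order 5: 6; order 10: 6.
Total: 14.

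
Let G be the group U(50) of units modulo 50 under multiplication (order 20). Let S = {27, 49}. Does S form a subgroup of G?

No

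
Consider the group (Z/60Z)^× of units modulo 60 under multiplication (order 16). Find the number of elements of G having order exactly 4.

8

The elements of order 4 are: 7, 13, 17, 23, 37, 43, 47, 53.
That's 8.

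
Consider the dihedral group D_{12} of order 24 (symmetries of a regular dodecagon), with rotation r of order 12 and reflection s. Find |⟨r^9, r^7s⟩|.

8

|⟨r^9⟩| = 4 and |⟨r^7s⟩| = 2, so |H| is a multiple of lcm(4, 2) = 4 and divides |G| = 24.
Closing under the operation: H = {e, r^3, r^6, r^9, rs, r^4s, r^7s, r^10s}, so |H| = 8.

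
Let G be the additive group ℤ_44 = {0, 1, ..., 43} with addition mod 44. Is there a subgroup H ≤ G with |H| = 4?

4 | 44. A subgroup of order 4 is {0, 11, 22, 33}.

Yes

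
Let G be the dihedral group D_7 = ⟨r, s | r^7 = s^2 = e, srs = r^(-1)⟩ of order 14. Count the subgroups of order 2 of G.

|G| = 14 and 2 | 14, so subgroups of order 2 are possible by Lagrange.
The subgroups of order 2 are: {e, r^2s}; {e, r^3s}; {e, r^4s}; {e, r^5s}; … (7 in all).
So G has 7 subgroups of order 2.

7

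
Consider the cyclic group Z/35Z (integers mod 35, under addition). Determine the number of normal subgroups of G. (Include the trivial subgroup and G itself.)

G is abelian, so every subgroup is normal.
G has 4 subgroups in total, hence 4 normal subgroups.

4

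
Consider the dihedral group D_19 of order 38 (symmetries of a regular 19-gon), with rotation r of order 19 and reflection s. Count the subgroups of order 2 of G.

19

|G| = 38 and 2 | 38, so subgroups of order 2 are possible by Lagrange.
The subgroups of order 2 are: {e, r^10s}; {e, r^11s}; {e, r^12s}; {e, r^13s}; … (19 in all).
So G has 19 subgroups of order 2.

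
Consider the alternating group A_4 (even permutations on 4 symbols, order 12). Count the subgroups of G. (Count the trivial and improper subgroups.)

10

|G| = 12, so by Lagrange every subgroup order divides 12. Divisors: 1, 2, 3, 4, 6, 12.
Subgroups by order — order 1: 1; order 2: 3; order 3: 4; order 4: 1; order 6: 0; order 12: 1.
Total: 1 + 3 + 4 + 1 + 0 + 1 = 10.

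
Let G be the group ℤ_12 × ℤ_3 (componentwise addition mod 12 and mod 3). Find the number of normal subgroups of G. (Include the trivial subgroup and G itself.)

18

G is abelian, so every subgroup is normal.
G has 18 subgroups in total, hence 18 normal subgroups.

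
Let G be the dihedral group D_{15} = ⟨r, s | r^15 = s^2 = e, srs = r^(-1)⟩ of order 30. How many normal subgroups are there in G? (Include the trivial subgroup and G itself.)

5

G has 28 subgroups. Checking conjugation-invariance by order — order 1: 1/1 normal; order 2: 0/15 normal; order 3: 1/1 normal; order 5: 1/1 normal; order 6: 0/5 normal; order 10: 0/3 normal; order 15: 1/1 normal; order 30: 1/1 normal.
Total normal subgroups: 5.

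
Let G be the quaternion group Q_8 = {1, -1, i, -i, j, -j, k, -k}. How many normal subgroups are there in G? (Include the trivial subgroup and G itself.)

G has 6 subgroups. Checking conjugation-invariance by order — order 1: 1/1 normal; order 2: 1/1 normal; order 4: 3/3 normal; order 8: 1/1 normal.
Total normal subgroups: 6.

6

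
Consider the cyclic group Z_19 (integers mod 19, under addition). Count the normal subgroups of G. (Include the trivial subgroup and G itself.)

2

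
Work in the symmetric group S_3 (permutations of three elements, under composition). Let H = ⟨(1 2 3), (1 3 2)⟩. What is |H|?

3

|⟨(1 2 3)⟩| = 3 and |⟨(1 3 2)⟩| = 3, so |H| is a multiple of lcm(3, 3) = 3 and divides |G| = 6.
Closing under the operation: H = {e, (1 2 3), (1 3 2)}, so |H| = 3.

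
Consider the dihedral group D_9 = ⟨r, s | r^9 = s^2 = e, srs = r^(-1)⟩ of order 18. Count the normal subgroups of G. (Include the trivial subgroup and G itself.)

4

G has 16 subgroups. Checking conjugation-invariance by order — order 1: 1/1 normal; order 2: 0/9 normal; order 3: 1/1 normal; order 6: 0/3 normal; order 9: 1/1 normal; order 18: 1/1 normal.
Total normal subgroups: 4.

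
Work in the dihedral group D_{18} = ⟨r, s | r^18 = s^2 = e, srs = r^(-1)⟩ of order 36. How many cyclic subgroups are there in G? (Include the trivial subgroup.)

A cyclic subgroup of order d is generated by each of its φ(d) elements of order d, so the cyclic subgroups of order d number (#elements of order d)/φ(d).
Cyclic subgroups by order — order 1: 1; order 2: 19; order 3: 1; order 6: 1; order 9: 1; order 18: 1.
Total: 24.

24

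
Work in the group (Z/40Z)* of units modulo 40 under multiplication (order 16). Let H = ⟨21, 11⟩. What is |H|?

|⟨21⟩| = 2 and |⟨11⟩| = 2, so |H| is a multiple of lcm(2, 2) = 2 and divides |G| = 16.
Closing under the operation: H = {1, 11, 21, 31}, so |H| = 4.

4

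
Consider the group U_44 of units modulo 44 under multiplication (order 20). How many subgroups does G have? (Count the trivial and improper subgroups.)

10

|G| = 20, so by Lagrange every subgroup order divides 20. Divisors: 1, 2, 4, 5, 10, 20.
Subgroups by order — order 1: 1; order 2: 3; order 4: 1; order 5: 1; order 10: 3; order 20: 1.
Total: 1 + 3 + 1 + 1 + 3 + 1 = 10.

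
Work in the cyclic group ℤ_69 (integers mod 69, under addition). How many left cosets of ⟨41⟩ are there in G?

1

|⟨41⟩| = 69 and |G| = 69.
By Lagrange, [G : H] = |G|/|H| = 69/69 = 1.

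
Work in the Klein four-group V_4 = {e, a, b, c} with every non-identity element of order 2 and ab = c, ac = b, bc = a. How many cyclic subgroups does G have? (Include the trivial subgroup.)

A cyclic subgroup of order d is generated by each of its φ(d) elements of order d, so the cyclic subgroups of order d number (#elements of order d)/φ(d).
Cyclic subgroups by order — order 1: 1; order 2: 3.
Total: 4.

4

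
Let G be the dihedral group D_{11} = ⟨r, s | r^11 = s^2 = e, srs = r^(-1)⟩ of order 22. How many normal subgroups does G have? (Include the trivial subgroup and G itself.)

3

G has 14 subgroups. Checking conjugation-invariance by order — order 1: 1/1 normal; order 2: 0/11 normal; order 11: 1/1 normal; order 22: 1/1 normal.
Total normal subgroups: 3.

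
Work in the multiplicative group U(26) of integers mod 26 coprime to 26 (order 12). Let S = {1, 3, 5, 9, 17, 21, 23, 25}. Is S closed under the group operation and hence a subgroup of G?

No

|S| = 8 does not divide |G| = 12, so by Lagrange S is not a subgroup.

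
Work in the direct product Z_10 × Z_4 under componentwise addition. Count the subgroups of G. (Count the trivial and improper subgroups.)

|G| = 40, so by Lagrange every subgroup order divides 40. Divisors: 1, 2, 4, 5, 8, 10, 20, 40.
Subgroups by order — order 1: 1; order 2: 3; order 4: 3; order 5: 1; order 8: 1; order 10: 3; order 20: 3; order 40: 1.
Total: 1 + 3 + 3 + 1 + 1 + 3 + 3 + 1 = 16.

16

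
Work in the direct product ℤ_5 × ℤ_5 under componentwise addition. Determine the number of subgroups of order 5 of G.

|G| = 25 and 5 | 25, so subgroups of order 5 are possible by Lagrange.
The subgroups of order 5 are: {(0,0), (0,1), (0,2), (0,3), (0,4)}; {(0,0), (1,0), (2,0), (3,0), (4,0)}; {(0,0), (1,1), (2,2), (3,3), (4,4)}; {(0,0), (1,2), (2,4), (3,1), (4,3)}; … (6 in all).
So G has 6 subgroups of order 5.

6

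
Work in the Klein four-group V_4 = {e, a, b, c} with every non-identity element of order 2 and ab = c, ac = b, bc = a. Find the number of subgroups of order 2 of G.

|G| = 4 and 2 | 4, so subgroups of order 2 are possible by Lagrange.
The subgroups of order 2 are: {e, a}; {e, b}; {e, c}.
So G has 3 subgroups of order 2.

3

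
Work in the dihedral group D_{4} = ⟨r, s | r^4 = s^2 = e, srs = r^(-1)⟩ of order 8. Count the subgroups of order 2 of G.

5

|G| = 8 and 2 | 8, so subgroups of order 2 are possible by Lagrange.
The subgroups of order 2 are: {e, r^2}; {e, r^2s}; {e, r^3s}; {e, rs}; … (5 in all).
So G has 5 subgroups of order 2.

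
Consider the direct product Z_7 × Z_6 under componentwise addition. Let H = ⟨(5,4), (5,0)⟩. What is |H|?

21

|⟨(5,4)⟩| = 21 and |⟨(5,0)⟩| = 7, so |H| is a multiple of lcm(21, 7) = 21 and divides |G| = 42.
Closing under the operation: H = {(0,0), (0,2), (0,4), (1,0), (1,2), (1,4), (2,0), (2,2), (2,4), (3,0), (3,2), (3,4), (4,0), (4,2), (4,4), (5,0), (5,2), (5,4), (6,0), (6,2), (6,4)}, so |H| = 21.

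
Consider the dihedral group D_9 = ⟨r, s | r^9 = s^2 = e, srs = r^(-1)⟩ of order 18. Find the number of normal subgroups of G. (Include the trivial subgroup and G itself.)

4

G has 16 subgroups. Checking conjugation-invariance by order — order 1: 1/1 normal; order 2: 0/9 normal; order 3: 1/1 normal; order 6: 0/3 normal; order 9: 1/1 normal; order 18: 1/1 normal.
Total normal subgroups: 4.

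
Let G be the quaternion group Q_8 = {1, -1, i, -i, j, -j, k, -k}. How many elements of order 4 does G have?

6

The elements of order 4 are: i, -i, j, -j, k, -k.
That's 6.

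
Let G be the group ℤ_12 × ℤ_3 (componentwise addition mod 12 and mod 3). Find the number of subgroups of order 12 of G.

|G| = 36 and 12 | 36, so subgroups of order 12 are possible by Lagrange.
The subgroups of order 12 are: {(0,0), (0,1), (0,2), (3,0), (3,1), (3,2), (6,0), (6,1), (6,2), (9,0), (9,1), (9,2)}; {(0,0), (1,0), (2,0), (3,0), (4,0), (5,0), (6,0), (7,0), (8,0), (9,0), (10,0), (11,0)}; {(0,0), (1,1), (2,2), (3,0), (4,1), (5,2), (6,0), (7,1), (8,2), (9,0), (10,1), (11,2)}; {(0,0), (1,2), (2,1), (3,0), (4,2), (5,1), (6,0), (7,2), (8,1), (9,0), (10,2), (11,1)}.
So G has 4 subgroups of order 12.

4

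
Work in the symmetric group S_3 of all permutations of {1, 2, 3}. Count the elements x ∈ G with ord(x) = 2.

The elements of order 2 are: (2 3), (1 2), (1 3).
That's 3.

3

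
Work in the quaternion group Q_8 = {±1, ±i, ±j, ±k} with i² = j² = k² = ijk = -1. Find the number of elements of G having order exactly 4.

The elements of order 4 are: i, -i, j, -j, k, -k.
That's 6.

6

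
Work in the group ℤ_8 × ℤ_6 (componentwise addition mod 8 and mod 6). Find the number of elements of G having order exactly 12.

An element (a,b) has order lcm(ord(a), ord(b)); count pairs with lcm equal to 12.
Enumerating gives 8 such elements.

8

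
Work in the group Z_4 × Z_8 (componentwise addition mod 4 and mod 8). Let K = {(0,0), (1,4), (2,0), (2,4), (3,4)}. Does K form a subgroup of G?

|K| = 5 does not divide |G| = 32, so by Lagrange K is not a subgroup.

No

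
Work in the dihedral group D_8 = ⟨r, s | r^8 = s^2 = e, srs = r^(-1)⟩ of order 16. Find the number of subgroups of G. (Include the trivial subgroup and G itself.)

|G| = 16, so by Lagrange every subgroup order divides 16. Divisors: 1, 2, 4, 8, 16.
Subgroups by order — order 1: 1; order 2: 9; order 4: 5; order 8: 3; order 16: 1.
Total: 1 + 9 + 5 + 3 + 1 = 19.

19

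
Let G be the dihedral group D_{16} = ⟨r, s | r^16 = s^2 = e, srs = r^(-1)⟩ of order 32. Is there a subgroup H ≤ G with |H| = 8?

Yes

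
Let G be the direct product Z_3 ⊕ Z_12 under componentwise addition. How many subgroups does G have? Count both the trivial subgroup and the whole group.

18

|G| = 36, so by Lagrange every subgroup order divides 36. Divisors: 1, 2, 3, 4, 6, 9, 12, 18, 36.
Subgroups by order — order 1: 1; order 2: 1; order 3: 4; order 4: 1; order 6: 4; order 9: 1; order 12: 4; order 18: 1; order 36: 1.
Total: 1 + 1 + 4 + 1 + 4 + 1 + 4 + 1 + 1 = 18.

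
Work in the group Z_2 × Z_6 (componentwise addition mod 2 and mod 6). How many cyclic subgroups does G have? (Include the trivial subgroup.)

8

A cyclic subgroup of order d is generated by each of its φ(d) elements of order d, so the cyclic subgroups of order d number (#elements of order d)/φ(d).
Cyclic subgroups by order — order 1: 1; order 2: 3; order 3: 1; order 6: 3.
Total: 8.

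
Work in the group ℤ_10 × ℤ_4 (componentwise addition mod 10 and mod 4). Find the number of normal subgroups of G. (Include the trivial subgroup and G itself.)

G is abelian, so every subgroup is normal.
G has 16 subgroups in total, hence 16 normal subgroups.

16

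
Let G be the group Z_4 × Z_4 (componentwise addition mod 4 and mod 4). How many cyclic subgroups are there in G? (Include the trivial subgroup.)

Each element a generates a cyclic subgroup ⟨a⟩; distinct elements may generate the same one (a cyclic group of order d has φ(d) generators).
Cyclic subgroups by order — order 1: 1; order 2: 3; order 4: 6.
Total: 10.

10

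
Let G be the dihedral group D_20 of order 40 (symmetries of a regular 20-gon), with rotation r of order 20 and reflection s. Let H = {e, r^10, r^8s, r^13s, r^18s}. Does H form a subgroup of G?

No

Closure fails: r^10 · r^13s = r^3s ∉ H. So H is not a subgroup.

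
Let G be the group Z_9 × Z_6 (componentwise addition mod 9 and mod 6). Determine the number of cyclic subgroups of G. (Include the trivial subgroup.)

Group the elements of G by the cyclic subgroup they generate; each cyclic subgroup of order d accounts for φ(d) elements.
Cyclic subgroups by order — order 1: 1; order 2: 1; order 3: 4; order 6: 4; order 9: 3; order 18: 3.
Total: 16.

16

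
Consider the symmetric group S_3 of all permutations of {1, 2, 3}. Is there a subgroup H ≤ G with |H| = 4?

No

4 does not divide |G| = 6, so by Lagrange no subgroup of order 4 exists.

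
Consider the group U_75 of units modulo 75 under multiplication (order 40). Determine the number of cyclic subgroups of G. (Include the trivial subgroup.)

12

Each element a generates a cyclic subgroup ⟨a⟩; distinct elements may generate the same one (a cyclic group of order d has φ(d) generators).
Cyclic subgroups by order — order 1: 1; order 2: 3; order 4: 2; order 5: 1; order 10: 3; order 20: 2.
Total: 12.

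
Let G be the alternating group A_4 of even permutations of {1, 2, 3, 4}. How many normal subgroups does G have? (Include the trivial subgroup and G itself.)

3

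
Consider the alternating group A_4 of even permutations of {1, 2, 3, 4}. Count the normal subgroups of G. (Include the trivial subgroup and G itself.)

G has 10 subgroups. Checking conjugation-invariance by order — order 1: 1/1 normal; order 2: 0/3 normal; order 3: 0/4 normal; order 4: 1/1 normal; order 12: 1/1 normal.
Total normal subgroups: 3.

3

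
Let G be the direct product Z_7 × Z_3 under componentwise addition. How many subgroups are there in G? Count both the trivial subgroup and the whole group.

|G| = 21, so by Lagrange every subgroup order divides 21. Divisors: 1, 3, 7, 21.
Subgroups by order — order 1: 1; order 3: 1; order 7: 1; order 21: 1.
Total: 1 + 1 + 1 + 1 = 4.

4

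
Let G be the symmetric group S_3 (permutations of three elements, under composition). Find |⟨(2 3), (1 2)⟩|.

|⟨(2 3)⟩| = 2 and |⟨(1 2)⟩| = 2, so |H| is a multiple of lcm(2, 2) = 2 and divides |G| = 6.
Closing {(2 3), (1 2)} under the group operation gives all of G, so |H| = 6.

6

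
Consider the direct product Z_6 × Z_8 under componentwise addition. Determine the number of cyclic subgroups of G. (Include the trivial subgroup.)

16

A cyclic subgroup of order d is generated by each of its φ(d) elements of order d, so the cyclic subgroups of order d number (#elements of order d)/φ(d).
Cyclic subgroups by order — order 1: 1; order 2: 3; order 3: 1; order 4: 2; order 6: 3; order 8: 2; order 12: 2; order 24: 2.
Total: 16.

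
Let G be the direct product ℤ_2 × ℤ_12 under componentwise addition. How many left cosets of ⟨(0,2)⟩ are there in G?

|⟨(0,2)⟩| = 6 and |G| = 24.
By Lagrange, [G : H] = |G|/|H| = 24/6 = 4.

4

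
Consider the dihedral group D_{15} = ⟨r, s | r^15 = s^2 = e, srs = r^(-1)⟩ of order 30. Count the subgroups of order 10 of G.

3

|G| = 30 and 10 | 30, so subgroups of order 10 are possible by Lagrange.
The subgroups of order 10 are: {e, r^3, r^6, r^9, r^12, rs, r^4s, r^7s, r^10s, r^13s}; {e, r^3, r^6, r^9, r^12, r^2s, r^5s, r^8s, r^11s, r^14s}; {e, r^3, r^6, r^9, r^12, s, r^3s, r^6s, r^9s, r^12s}.
So G has 3 subgroups of order 10.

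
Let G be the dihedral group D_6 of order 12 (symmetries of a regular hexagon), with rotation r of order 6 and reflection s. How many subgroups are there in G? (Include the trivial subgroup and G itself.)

16

|G| = 12, so by Lagrange every subgroup order divides 12. Divisors: 1, 2, 3, 4, 6, 12.
Subgroups by order — order 1: 1; order 2: 7; order 3: 1; order 4: 3; order 6: 3; order 12: 1.
Total: 1 + 7 + 1 + 3 + 3 + 1 = 16.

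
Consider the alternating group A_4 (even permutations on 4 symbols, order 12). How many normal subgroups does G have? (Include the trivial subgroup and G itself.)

3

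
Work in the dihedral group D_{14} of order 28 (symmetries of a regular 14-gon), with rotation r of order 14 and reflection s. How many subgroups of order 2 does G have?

15

|G| = 28 and 2 | 28, so subgroups of order 2 are possible by Lagrange.
The subgroups of order 2 are: {e, r^10s}; {e, r^11s}; {e, r^12s}; {e, r^13s}; … (15 in all).
So G has 15 subgroups of order 2.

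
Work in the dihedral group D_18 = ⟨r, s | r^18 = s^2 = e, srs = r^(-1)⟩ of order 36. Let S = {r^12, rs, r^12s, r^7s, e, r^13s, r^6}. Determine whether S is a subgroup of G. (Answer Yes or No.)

|S| = 7 does not divide |G| = 36, so by Lagrange S is not a subgroup.

No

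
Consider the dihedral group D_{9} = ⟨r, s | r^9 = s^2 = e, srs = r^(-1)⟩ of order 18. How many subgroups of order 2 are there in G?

9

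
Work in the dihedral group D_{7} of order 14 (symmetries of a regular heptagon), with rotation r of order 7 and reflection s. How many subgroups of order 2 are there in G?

7

|G| = 14 and 2 | 14, so subgroups of order 2 are possible by Lagrange.
The subgroups of order 2 are: {e, r^2s}; {e, r^3s}; {e, r^4s}; {e, r^5s}; … (7 in all).
So G has 7 subgroups of order 2.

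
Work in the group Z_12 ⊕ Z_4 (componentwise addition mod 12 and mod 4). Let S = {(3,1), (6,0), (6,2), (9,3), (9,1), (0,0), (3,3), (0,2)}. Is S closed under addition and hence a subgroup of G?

Yes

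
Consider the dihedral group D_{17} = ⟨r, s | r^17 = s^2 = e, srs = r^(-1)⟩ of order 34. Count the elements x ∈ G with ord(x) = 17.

16

Enumerating element orders in G gives 16 elements of order 17.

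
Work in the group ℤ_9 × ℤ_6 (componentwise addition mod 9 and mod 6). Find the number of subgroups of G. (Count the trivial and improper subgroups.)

20

|G| = 54, so by Lagrange every subgroup order divides 54. Divisors: 1, 2, 3, 6, 9, 18, 27, 54.
Subgroups by order — order 1: 1; order 2: 1; order 3: 4; order 6: 4; order 9: 4; order 18: 4; order 27: 1; order 54: 1.
Total: 1 + 1 + 4 + 4 + 4 + 4 + 1 + 1 = 20.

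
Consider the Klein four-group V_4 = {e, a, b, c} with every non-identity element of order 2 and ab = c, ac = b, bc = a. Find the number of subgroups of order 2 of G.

|G| = 4 and 2 | 4, so subgroups of order 2 are possible by Lagrange.
The subgroups of order 2 are: {e, a}; {e, b}; {e, c}.
So G has 3 subgroups of order 2.

3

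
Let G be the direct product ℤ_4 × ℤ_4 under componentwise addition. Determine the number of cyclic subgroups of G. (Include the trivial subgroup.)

10

Group the elements of G by the cyclic subgroup they generate; each cyclic subgroup of order d accounts for φ(d) elements.
Cyclic subgroups by order — order 1: 1; order 2: 3; order 4: 6.
Total: 10.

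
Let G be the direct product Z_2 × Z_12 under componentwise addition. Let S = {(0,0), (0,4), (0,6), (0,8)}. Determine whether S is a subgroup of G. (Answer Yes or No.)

No

Closure fails: (0,4) + (0,6) = (0,10) ∉ S. So S is not a subgroup.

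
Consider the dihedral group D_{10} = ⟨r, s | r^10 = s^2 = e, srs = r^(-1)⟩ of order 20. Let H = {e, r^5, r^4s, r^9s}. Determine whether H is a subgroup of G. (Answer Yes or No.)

Yes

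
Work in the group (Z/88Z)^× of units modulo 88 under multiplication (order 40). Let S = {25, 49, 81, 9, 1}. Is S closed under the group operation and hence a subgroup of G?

Yes

|S| = 5 divides |G| = 40, consistent with Lagrange.
S contains the identity, every element's inverse is in S, and S is closed under ·: it is a subgroup.
In fact S = ⟨81⟩.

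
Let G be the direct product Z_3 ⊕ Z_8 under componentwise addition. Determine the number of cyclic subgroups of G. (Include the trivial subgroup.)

A cyclic subgroup of order d is generated by each of its φ(d) elements of order d, so the cyclic subgroups of order d number (#elements of order d)/φ(d).
Cyclic subgroups by order — order 1: 1; order 2: 1; order 3: 1; order 4: 1; order 6: 1; order 8: 1; order 12: 1; order 24: 1.
Total: 8.

8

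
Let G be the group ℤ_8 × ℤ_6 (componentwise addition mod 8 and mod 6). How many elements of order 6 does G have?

An element (a,b) has order lcm(ord(a), ord(b)); count pairs with lcm equal to 6.
Enumerating gives 6 such elements.

6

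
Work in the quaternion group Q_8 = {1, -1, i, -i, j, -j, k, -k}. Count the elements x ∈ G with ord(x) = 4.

6

The elements of order 4 are: i, -i, j, -j, k, -k.
That's 6.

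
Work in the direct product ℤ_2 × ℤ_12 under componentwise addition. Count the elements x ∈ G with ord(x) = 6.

6

An element (a,b) has order lcm(ord(a), ord(b)); count pairs with lcm equal to 6.
Enumerating gives 6 such elements.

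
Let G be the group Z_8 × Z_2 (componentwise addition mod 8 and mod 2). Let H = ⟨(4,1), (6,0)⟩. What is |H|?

|⟨(4,1)⟩| = 2 and |⟨(6,0)⟩| = 4, so |H| is a multiple of lcm(2, 4) = 4 and divides |G| = 16.
Closing under the operation: H = {(0,0), (0,1), (2,0), (2,1), (4,0), (4,1), (6,0), (6,1)}, so |H| = 8.

8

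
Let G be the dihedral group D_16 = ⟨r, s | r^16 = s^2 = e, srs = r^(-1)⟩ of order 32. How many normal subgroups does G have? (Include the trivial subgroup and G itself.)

8

G has 36 subgroups. Checking conjugation-invariance by order — order 1: 1/1 normal; order 2: 1/17 normal; order 4: 1/9 normal; order 8: 1/5 normal; order 16: 3/3 normal; order 32: 1/1 normal.
Total normal subgroups: 8.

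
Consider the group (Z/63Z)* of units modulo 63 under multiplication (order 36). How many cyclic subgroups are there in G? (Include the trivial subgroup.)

20

Group the elements of G by the cyclic subgroup they generate; each cyclic subgroup of order d accounts for φ(d) elements.
Cyclic subgroups by order — order 1: 1; order 2: 3; order 3: 4; order 6: 12.
Total: 20.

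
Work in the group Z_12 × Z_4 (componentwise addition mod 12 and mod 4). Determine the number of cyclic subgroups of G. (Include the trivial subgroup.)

20

Each element a generates a cyclic subgroup ⟨a⟩; distinct elements may generate the same one (a cyclic group of order d has φ(d) generators).
Cyclic subgroups by order — order 1: 1; order 2: 3; order 3: 1; order 4: 6; order 6: 3; order 12: 6.
Total: 20.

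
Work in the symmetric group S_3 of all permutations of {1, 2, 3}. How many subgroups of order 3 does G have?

|G| = 6 and 3 | 6, so subgroups of order 3 are possible by Lagrange.
The subgroups of order 3 are: {e, (1 2 3), (1 3 2)}.
So G has 1 subgroup of order 3.

1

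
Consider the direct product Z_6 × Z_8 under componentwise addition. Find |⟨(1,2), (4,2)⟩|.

24

|⟨(1,2)⟩| = 12 and |⟨(4,2)⟩| = 12, so |H| is a multiple of lcm(12, 12) = 12 and divides |G| = 48.
Closing under the operation: H = {(0,0), (0,2), (0,4), (0,6), (1,0), (1,2), (1,4), (1,6), (2,0), (2,2), (2,4), (2,6), (3,0), (3,2), (3,4), (3,6), (4,0), (4,2), (4,4), (4,6), (5,0), (5,2), (5,4), (5,6)}, so |H| = 24.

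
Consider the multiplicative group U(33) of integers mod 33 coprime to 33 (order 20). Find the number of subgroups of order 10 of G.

|G| = 20 and 10 | 20, so subgroups of order 10 are possible by Lagrange.
The subgroups of order 10 are: {1, 4, 7, 10, 13, 16, 19, 25, 28, 31}; {1, 4, 5, 14, 16, 20, 23, 25, 26, 31}; {1, 2, 4, 8, 16, 17, 25, 29, 31, 32}.
So G has 3 subgroups of order 10.

3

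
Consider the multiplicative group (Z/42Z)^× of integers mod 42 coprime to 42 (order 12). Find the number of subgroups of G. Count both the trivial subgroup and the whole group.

|G| = 12, so by Lagrange every subgroup order divides 12. Divisors: 1, 2, 3, 4, 6, 12.
Subgroups by order — order 1: 1; order 2: 3; order 3: 1; order 4: 1; order 6: 3; order 12: 1.
Total: 1 + 3 + 1 + 1 + 3 + 1 = 10.

10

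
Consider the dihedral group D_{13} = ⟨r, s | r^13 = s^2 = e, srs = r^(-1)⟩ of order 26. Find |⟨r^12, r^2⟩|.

|⟨r^12⟩| = 13 and |⟨r^2⟩| = 13, so |H| is a multiple of lcm(13, 13) = 13 and divides |G| = 26.
Closing under the operation: H = {e, r, r^2, r^3, r^4, r^5, r^6, r^7, r^8, r^9, r^10, r^11, r^12}, so |H| = 13.

13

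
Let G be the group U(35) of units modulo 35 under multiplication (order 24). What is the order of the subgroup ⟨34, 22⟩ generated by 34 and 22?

|⟨34⟩| = 2 and |⟨22⟩| = 4, so |H| is a multiple of lcm(2, 4) = 4 and divides |G| = 24.
Closing under the operation: H = {1, 6, 8, 13, 22, 27, 29, 34}, so |H| = 8.

8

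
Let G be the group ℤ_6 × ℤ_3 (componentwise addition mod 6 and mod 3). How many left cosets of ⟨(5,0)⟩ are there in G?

3

|⟨(5,0)⟩| = 6 and |G| = 18.
By Lagrange, [G : H] = |G|/|H| = 18/6 = 3.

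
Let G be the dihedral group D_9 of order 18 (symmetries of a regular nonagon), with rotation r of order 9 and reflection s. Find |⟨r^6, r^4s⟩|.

6

|⟨r^6⟩| = 3 and |⟨r^4s⟩| = 2, so |H| is a multiple of lcm(3, 2) = 6 and divides |G| = 18.
Closing under the operation: H = {e, r^3, r^6, rs, r^4s, r^7s}, so |H| = 6.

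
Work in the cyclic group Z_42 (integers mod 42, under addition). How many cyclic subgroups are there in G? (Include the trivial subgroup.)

8

Group the elements of G by the cyclic subgroup they generate; each cyclic subgroup of order d accounts for φ(d) elements.
Cyclic subgroups by order — order 1: 1; order 2: 1; order 3: 1; order 6: 1; order 7: 1; order 14: 1; order 21: 1; order 42: 1.
Total: 8.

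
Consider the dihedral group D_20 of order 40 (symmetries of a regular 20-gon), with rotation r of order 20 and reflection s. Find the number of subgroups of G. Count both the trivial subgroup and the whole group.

48

|G| = 40, so by Lagrange every subgroup order divides 40. Divisors: 1, 2, 4, 5, 8, 10, 20, 40.
Subgroups by order — order 1: 1; order 2: 21; order 4: 11; order 5: 1; order 8: 5; order 10: 5; order 20: 3; order 40: 1.
Total: 1 + 21 + 11 + 1 + 5 + 5 + 3 + 1 = 48.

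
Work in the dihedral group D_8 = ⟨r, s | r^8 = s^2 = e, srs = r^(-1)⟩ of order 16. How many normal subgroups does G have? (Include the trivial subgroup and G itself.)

G has 19 subgroups. Checking conjugation-invariance by order — order 1: 1/1 normal; order 2: 1/9 normal; order 4: 1/5 normal; order 8: 3/3 normal; order 16: 1/1 normal.
Total normal subgroups: 7.

7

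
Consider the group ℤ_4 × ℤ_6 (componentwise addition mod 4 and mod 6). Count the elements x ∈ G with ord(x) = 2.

An element (a,b) has order lcm(ord(a), ord(b)); count pairs with lcm equal to 2.
Enumerating gives 3 such elements.

3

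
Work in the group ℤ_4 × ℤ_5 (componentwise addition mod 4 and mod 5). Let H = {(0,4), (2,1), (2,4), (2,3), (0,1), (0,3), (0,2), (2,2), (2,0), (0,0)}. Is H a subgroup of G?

Yes

|H| = 10 divides |G| = 20, consistent with Lagrange.
H contains the identity, every element's inverse is in H, and H is closed under +: it is a subgroup.
In fact H = ⟨(2,4)⟩.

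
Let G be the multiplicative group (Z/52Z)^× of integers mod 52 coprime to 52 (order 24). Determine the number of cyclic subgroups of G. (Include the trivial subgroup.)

12

A cyclic subgroup of order d is generated by each of its φ(d) elements of order d, so the cyclic subgroups of order d number (#elements of order d)/φ(d).
Cyclic subgroups by order — order 1: 1; order 2: 3; order 3: 1; order 4: 2; order 6: 3; order 12: 2.
Total: 12.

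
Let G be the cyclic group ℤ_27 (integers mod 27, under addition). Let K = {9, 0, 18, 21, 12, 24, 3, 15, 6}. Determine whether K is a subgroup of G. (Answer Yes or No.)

|K| = 9 divides |G| = 27, consistent with Lagrange.
K contains the identity, every element's inverse is in K, and K is closed under +: it is a subgroup.
In fact K = ⟨3⟩.

Yes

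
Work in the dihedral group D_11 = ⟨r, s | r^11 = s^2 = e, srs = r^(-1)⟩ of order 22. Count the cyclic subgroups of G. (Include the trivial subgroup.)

13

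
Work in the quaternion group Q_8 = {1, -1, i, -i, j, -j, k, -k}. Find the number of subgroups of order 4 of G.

|G| = 8 and 4 | 8, so subgroups of order 4 are possible by Lagrange.
The subgroups of order 4 are: {1, -1, i, -i}; {1, -1, j, -j}; {1, -1, k, -k}.
So G has 3 subgroups of order 4.

3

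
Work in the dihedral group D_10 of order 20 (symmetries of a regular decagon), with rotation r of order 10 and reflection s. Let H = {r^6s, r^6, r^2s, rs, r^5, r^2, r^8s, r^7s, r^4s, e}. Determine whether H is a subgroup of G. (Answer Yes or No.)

r^2 ∈ H but its inverse r^8 ∉ H, so H is not a subgroup.

No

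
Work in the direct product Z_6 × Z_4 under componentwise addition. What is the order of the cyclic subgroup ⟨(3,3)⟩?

4

The order of (3,3) in Z_6 × Z_4 is lcm(ord(3) in Z_6, ord(3) in Z_4).
ord(3) = 2 and ord(3) = 4, so |⟨(3,3)⟩| = lcm(2, 4) = 4.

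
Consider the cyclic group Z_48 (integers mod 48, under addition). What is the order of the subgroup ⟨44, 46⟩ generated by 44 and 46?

|⟨44⟩| = 12 and |⟨46⟩| = 24, so |H| is a multiple of lcm(12, 24) = 24 and divides |G| = 48.
Closing under the operation: H = {0, 2, 4, 6, 8, 10, 12, 14, 16, 18, 20, 22, 24, 26, 28, 30, 32, 34, 36, 38, 40, 42, 44, 46}, so |H| = 24.

24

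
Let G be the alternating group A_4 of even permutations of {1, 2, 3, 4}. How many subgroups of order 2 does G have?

3

|G| = 12 and 2 | 12, so subgroups of order 2 are possible by Lagrange.
The subgroups of order 2 are: {e, (1 2)(3 4)}; {e, (1 3)(2 4)}; {e, (1 4)(2 3)}.
So G has 3 subgroups of order 2.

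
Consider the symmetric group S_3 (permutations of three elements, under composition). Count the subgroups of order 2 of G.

|G| = 6 and 2 | 6, so subgroups of order 2 are possible by Lagrange.
The subgroups of order 2 are: {e, (1 2)}; {e, (1 3)}; {e, (2 3)}.
So G has 3 subgroups of order 2.

3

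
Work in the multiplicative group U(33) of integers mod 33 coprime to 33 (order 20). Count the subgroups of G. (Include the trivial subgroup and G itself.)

10

|G| = 20, so by Lagrange every subgroup order divides 20. Divisors: 1, 2, 4, 5, 10, 20.
Subgroups by order — order 1: 1; order 2: 3; order 4: 1; order 5: 1; order 10: 3; order 20: 1.
Total: 1 + 3 + 1 + 1 + 3 + 1 = 10.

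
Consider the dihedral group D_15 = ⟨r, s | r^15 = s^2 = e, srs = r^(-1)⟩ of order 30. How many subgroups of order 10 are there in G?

|G| = 30 and 10 | 30, so subgroups of order 10 are possible by Lagrange.
The subgroups of order 10 are: {e, r^3, r^6, r^9, r^12, rs, r^4s, r^7s, r^10s, r^13s}; {e, r^3, r^6, r^9, r^12, r^2s, r^5s, r^8s, r^11s, r^14s}; {e, r^3, r^6, r^9, r^12, s, r^3s, r^6s, r^9s, r^12s}.
So G has 3 subgroups of order 10.

3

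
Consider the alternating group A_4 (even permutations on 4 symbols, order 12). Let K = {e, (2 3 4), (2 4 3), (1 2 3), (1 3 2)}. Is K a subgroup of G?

|K| = 5 does not divide |G| = 12, so by Lagrange K is not a subgroup.

No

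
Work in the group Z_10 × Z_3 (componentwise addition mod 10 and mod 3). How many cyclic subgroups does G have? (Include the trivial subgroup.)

Each element a generates a cyclic subgroup ⟨a⟩; distinct elements may generate the same one (a cyclic group of order d has φ(d) generators).
Cyclic subgroups by order — order 1: 1; order 2: 1; order 3: 1; order 5: 1; order 6: 1; order 10: 1; order 15: 1; order 30: 1.
Total: 8.

8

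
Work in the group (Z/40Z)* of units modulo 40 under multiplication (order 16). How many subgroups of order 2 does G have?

7

|G| = 16 and 2 | 16, so subgroups of order 2 are possible by Lagrange.
The subgroups of order 2 are: {1, 11}; {1, 19}; {1, 21}; {1, 29}; … (7 in all).
So G has 7 subgroups of order 2.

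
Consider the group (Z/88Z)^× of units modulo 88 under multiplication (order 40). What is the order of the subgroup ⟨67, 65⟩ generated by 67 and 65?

|⟨67⟩| = 2 and |⟨65⟩| = 2, so |H| is a multiple of lcm(2, 2) = 2 and divides |G| = 40.
Closing under the operation: H = {1, 43, 65, 67}, so |H| = 4.

4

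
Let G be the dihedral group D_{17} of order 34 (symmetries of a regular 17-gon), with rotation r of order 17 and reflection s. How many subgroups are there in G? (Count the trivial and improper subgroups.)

20

|G| = 34, so by Lagrange every subgroup order divides 34. Divisors: 1, 2, 17, 34.
Subgroups by order — order 1: 1; order 2: 17; order 17: 1; order 34: 1.
Total: 1 + 17 + 1 + 1 = 20.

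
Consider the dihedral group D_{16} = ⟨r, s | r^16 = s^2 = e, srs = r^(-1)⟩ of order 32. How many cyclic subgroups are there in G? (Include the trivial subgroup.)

21

A cyclic subgroup of order d is generated by each of its φ(d) elements of order d, so the cyclic subgroups of order d number (#elements of order d)/φ(d).
Cyclic subgroups by order — order 1: 1; order 2: 17; order 4: 1; order 8: 1; order 16: 1.
Total: 21.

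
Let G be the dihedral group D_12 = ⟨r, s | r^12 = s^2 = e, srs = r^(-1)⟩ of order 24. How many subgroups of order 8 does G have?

3

|G| = 24 and 8 | 24, so subgroups of order 8 are possible by Lagrange.
The subgroups of order 8 are: {e, r^3, r^6, r^9, rs, r^4s, r^7s, r^10s}; {e, r^3, r^6, r^9, r^2s, r^5s, r^8s, r^11s}; {e, r^3, r^6, r^9, s, r^3s, r^6s, r^9s}.
So G has 3 subgroups of order 8.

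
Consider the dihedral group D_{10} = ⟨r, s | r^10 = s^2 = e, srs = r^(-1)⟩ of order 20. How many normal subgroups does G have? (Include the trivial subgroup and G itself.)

G has 22 subgroups. Checking conjugation-invariance by order — order 1: 1/1 normal; order 2: 1/11 normal; order 4: 0/5 normal; order 5: 1/1 normal; order 10: 3/3 normal; order 20: 1/1 normal.
Total normal subgroups: 7.

7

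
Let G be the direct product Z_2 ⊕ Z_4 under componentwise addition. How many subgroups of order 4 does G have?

|G| = 8 and 4 | 8, so subgroups of order 4 are possible by Lagrange.
The subgroups of order 4 are: {(0,0), (0,1), (0,2), (0,3)}; {(0,0), (0,2), (1,0), (1,2)}; {(0,0), (0,2), (1,1), (1,3)}.
So G has 3 subgroups of order 4.

3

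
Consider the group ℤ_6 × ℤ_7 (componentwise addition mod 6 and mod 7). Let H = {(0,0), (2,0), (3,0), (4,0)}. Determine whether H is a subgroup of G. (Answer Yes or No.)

No

|H| = 4 does not divide |G| = 42, so by Lagrange H is not a subgroup.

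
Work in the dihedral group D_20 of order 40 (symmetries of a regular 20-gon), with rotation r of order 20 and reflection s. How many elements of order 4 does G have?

2

The elements of order 4 are: r^5, r^15.
That's 2.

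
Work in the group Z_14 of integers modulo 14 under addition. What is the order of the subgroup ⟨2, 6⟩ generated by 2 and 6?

7

|⟨2⟩| = 7 and |⟨6⟩| = 7, so |H| is a multiple of lcm(7, 7) = 7 and divides |G| = 14.
Closing under the operation: H = {0, 2, 4, 6, 8, 10, 12}, so |H| = 7.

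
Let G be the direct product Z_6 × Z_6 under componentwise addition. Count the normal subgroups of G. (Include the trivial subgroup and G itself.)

G is abelian, so every subgroup is normal.
G has 30 subgroups in total, hence 30 normal subgroups.

30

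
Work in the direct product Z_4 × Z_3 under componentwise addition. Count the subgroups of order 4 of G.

1

|G| = 12 and 4 | 12, so subgroups of order 4 are possible by Lagrange.
The subgroups of order 4 are: {(0,0), (1,0), (2,0), (3,0)}.
So G has 1 subgroup of order 4.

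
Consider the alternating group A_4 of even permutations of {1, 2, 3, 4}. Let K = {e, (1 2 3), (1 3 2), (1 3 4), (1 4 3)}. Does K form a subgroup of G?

No

|K| = 5 does not divide |G| = 12, so by Lagrange K is not a subgroup.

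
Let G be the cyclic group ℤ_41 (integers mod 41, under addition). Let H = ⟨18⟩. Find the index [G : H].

1

|⟨18⟩| = 41 and |G| = 41.
By Lagrange, [G : H] = |G|/|H| = 41/41 = 1.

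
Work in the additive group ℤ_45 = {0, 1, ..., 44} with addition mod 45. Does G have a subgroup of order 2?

2 does not divide |G| = 45, so by Lagrange no subgroup of order 2 exists.

No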